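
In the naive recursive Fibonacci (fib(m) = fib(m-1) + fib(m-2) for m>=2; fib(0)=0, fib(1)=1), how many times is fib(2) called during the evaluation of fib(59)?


Let N(m) = number of times fib(m) is called while evaluating fib(59).
N(59) = 1 (the initial call).
N(58) = 1 (only fib(59) calls it).
For 1 <= m <= 57: fib(m) is called by fib(m+1) and fib(m+2), so
  N(m) = N(m+1) + N(m+2).
fib(0) is called only by fib(2), so N(0) = N(2).
Walk down from m=59:
  N(59)=1, N(58)=1, N(57)=2, N(56)=3, N(55)=5, N(54)=8, N(53)=13, N(52)=21, N(51)=34, N(50)=55, N(49)=89, N(48)=144, N(47)=233, N(46)=377, N(45)=610, N(44)=987, N(43)=1597, N(42)=2584, N(41)=4181, N(40)=6765, N(39)=10946, N(38)=17711, N(37)=28657, N(36)=46368, N(35)=75025, N(34)=121393, N(33)=196418, N(32)=317811, N(31)=514229, N(30)=832040, N(29)=1346269, N(28)=2178309, N(27)=3524578, N(26)=5702887, N(25)=9227465, N(24)=14930352, N(23)=24157817, N(22)=39088169, N(21)=63245986, N(20)=102334155, N(19)=165580141, N(18)=267914296, N(17)=433494437, N(16)=701408733, N(15)=1134903170, N(14)=1836311903, N(13)=2971215073, N(12)=4807526976, N(11)=7778742049, N(10)=12586269025, N(9)=20365011074, N(8)=32951280099, N(7)=53316291173, N(6)=86267571272, N(5)=139583862445, N(4)=225851433717, N(3)=365435296162, N(2)=591286729879
N(2) = 591286729879


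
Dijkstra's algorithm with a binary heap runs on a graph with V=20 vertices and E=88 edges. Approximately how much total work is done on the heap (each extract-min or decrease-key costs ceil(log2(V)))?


Dijkstra with a binary heap: each vertex is extracted once, each edge may relax once.
Each heap operation costs O(log V).
V + E = 20 + 88 = 108
ceil(log2(20)) = 5 (since 2^4 = 16 < 20 <= 32 = 2^5)
Total heap work = (V+E) * ceil(log2(V)) = 108 * 5 = 540


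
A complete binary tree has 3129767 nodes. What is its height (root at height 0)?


In a complete binary tree, level k holds nodes 2^k .. 2^(k+1)-1 (1-indexed).
Height = floor(log2(n)) = floor(log2(3129767)) = 21
Check: 2^21 = 2097152 <= 3129767 < 4194304 = 2^22


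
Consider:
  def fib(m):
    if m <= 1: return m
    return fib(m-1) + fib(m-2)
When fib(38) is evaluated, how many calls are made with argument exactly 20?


Let N(m) = number of times fib(m) is called while evaluating fib(38).
N(38) = 1 (the initial call).
N(37) = 1 (only fib(38) calls it).
For 1 <= m <= 36: fib(m) is called by fib(m+1) and fib(m+2), so
  N(m) = N(m+1) + N(m+2).
fib(0) is called only by fib(2), so N(0) = N(2).
Walk down from m=38:
  N(38)=1, N(37)=1, N(36)=2, N(35)=3, N(34)=5, N(33)=8, N(32)=13, N(31)=21, N(30)=34, N(29)=55, N(28)=89, N(27)=144, N(26)=233, N(25)=377, N(24)=610, N(23)=987, N(22)=1597, N(21)=2584, N(20)=4181
N(20) = 4181


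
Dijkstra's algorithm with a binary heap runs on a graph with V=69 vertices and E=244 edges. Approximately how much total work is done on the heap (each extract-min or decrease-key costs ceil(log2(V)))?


Dijkstra with a binary heap: each vertex is extracted once, each edge may relax once.
Each heap operation costs O(log V).
V + E = 69 + 244 = 313
ceil(log2(69)) = 7 (since 2^6 = 64 < 69 <= 128 = 2^7)
Total heap work = (V+E) * ceil(log2(V)) = 313 * 7 = 2191


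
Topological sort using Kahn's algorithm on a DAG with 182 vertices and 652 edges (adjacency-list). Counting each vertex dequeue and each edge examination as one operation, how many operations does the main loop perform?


Kahn's algorithm:
  1. Compute in-degrees: O(V + E)
  2. Process queue: each vertex dequeued once (O(V))
     each edge examined once (O(E))
Total = V + E = 182 + 652 = 834


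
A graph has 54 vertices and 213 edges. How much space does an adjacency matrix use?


Adjacency matrix: V x V grid of entries
Space = V^2 = 54^2 = 54 * 54 = 2916


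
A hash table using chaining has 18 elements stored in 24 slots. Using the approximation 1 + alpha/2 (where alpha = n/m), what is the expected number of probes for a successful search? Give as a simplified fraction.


Load factor alpha = n/m = 18/24
Expected probes = 1 + alpha/2 = 1 + 18/(2*24)
= 1 + 18/48
= 48/48 + 18/48
= 66/48
Simplify: 11/8


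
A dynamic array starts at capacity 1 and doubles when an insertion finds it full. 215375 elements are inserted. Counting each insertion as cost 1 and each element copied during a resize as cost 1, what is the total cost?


n = 215375
Insertion costs: 215375
Resizes copy 1, 2, 4, ... up to the largest power of 2 that is <= n-1 = 215374, i.e. 131072.
Copy costs = 1 + 2 + 4 + 8 + 16 + 32 + 64 + 128 + 256 + 512 + 1024 + 2048 + 4096 + 8192 + 16384 + 32768 + 65536 + 131072 = 262143
Total = 215375 + 262143 = 477518


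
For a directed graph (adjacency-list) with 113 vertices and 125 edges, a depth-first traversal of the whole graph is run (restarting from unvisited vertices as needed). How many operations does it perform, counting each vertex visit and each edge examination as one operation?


A full DFS traversal visits each vertex once and examines each edge once.
V = 113
E = 125
Sum = 113 + 125 = 238


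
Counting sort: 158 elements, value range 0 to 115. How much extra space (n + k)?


n = 158 (output array)
k = 116 (count array for 116 distinct values)
Extra space = 158 + 116 = 274


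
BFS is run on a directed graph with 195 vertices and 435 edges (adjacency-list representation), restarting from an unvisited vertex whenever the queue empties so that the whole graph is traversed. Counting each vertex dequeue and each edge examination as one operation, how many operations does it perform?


A full BFS traversal dequeues each vertex exactly once and examines each directed edge exactly once.
V = 195 (vertex processing cost)
E = 435 (edge examination cost)
Total operations proportional to V + E = 195 + 435 = 630


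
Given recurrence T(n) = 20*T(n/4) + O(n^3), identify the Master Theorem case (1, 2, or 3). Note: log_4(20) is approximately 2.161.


Master Theorem parameters: a=20, b=4, c=3
log_b(a) = 2.161
Compare b^c with a: 4^3 = 64 > 20, so c > log_b(a).
Comparing c=3 vs log_b(a)=2.161:
3 > 2.161 => Case 3
Result: T(n) = O(n^3)
Master Theorem case = 3


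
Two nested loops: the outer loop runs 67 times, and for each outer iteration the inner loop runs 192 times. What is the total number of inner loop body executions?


Outer loop: 67 iterations
Inner loop: 192 iterations per outer iteration
Total = 67 * 192 = 12864


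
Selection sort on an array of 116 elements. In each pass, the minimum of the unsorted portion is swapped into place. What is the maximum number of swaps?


Selection sort performs one swap per pass:
  Pass 1: find min in positions 0 to 115, swap with position 0
  Pass 2: find min in positions 1 to 115, swap with position 1
  Pass 3: find min in positions 2 to 115, swap with position 2
  Pass 4: find min in positions 3 to 115, swap with position 3
  Pass 5: find min in positions 4 to 115, swap with position 4
  ... (110 more passes)
Total passes (and swaps) = n - 1 = 116 - 1 = 115


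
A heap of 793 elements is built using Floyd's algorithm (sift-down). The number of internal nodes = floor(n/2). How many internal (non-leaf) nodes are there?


Leaf nodes occupy roughly half the array.
Sift-down is called for each internal node, starting from the last one.
Internal nodes = floor(n/2) = floor(793/2) = 396


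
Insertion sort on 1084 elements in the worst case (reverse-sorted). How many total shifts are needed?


In the worst case (reverse-sorted), each element shifts past all previous:
  Element 1: 1 shifts
  Element 2: 2 shifts
  Element 3: 3 shifts
  Element 4: 4 shifts
  Element 5: 5 shifts
  ...
  Element 1083: 1083 shifts
Total = 1 + 2 + ... + 1083
= 1084*(1084-1)/2 = 586986


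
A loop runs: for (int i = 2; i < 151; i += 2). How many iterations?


Loop starts at i = 2, increments by 2, stops when i >= 151.
Number of iterations = ceil((151 - 2) / 2)
= ceil(149 / 2)
= 75


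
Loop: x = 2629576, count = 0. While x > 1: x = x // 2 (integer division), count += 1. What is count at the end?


The variable x halves each step:
x = 2629576 -> 1314788 -> 657394 -> 328697 -> 164348 -> 82174 -> 41087 -> 20543 -> 10271 -> 5135 -> 2567 -> 1283 -> 641 -> 320 -> 160 -> 80 -> 40 -> 20 -> 10 -> 5 -> 2 -> 1
Number of halvings = floor(log2(2629576)) = 21


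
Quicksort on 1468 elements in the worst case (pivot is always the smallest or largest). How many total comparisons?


In the worst case, each partition step picks the worst pivot:
  Partition 1: 1467 comparisons (n-1 elements to compare)
  Partition 2: 1466 comparisons
  Partition 3: 1465 comparisons
  Partition 4: 1464 comparisons
  Partition 5: 1463 comparisons
  ...
  Last partition: 0 comparisons
Total = (n-1) + (n-2) + ... + 1 + 0 = n*(n-1)/2
= 1468*1467/2 = 1076778


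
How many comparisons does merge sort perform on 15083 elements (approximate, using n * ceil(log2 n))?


Recursion depth: ceil(log2(15083)) = 14
Each recursion level merges n = 15083 elements
Total = 15083 * 14 = 211162


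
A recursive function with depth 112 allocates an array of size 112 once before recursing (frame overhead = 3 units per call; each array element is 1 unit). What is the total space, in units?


Array allocation: 112 units (allocated once)
Stack frames: 112 deep * 3 per frame = 336 units
Total = 112 + 336 = 448


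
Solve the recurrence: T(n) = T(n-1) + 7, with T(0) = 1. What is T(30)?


Unrolling the recurrence:
T(30) = T(29) + 7
       = T(28) + 7 + 7
       = T(27) + 7*3
       ...
       = T(0) + 7*30
       = 1 + 210 = 211


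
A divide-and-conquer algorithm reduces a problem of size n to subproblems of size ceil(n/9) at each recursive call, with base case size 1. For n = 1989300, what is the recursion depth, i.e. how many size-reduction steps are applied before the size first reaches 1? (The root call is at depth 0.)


Each step divides the size by 9 (rounding up); after k steps the size is ceil(n/9^k), which equals 1 exactly when 9^k >= n.
So the depth is the smallest k with 9^k >= 1989300, i.e. ceil(log_9(1989300)).
9^6 = 531441 < 1989300 <= 4782969 = 9^7
Recursion depth = 7


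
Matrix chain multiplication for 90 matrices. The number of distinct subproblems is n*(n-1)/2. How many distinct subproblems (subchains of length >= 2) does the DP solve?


Subproblems are indexed by (i, j) where i < j.
Number of such pairs = n*(n-1)/2
= 90 * 89 / 2
= 4005


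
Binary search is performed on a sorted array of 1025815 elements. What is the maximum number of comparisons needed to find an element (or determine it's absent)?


Binary search halves the search space each comparison:
  Step 1: search space = 1025815 -> 512907
  Step 2: search space = 512907 -> 256453
  Step 3: search space = 256453 -> 128226
  Step 4: search space = 128226 -> 64113
  Step 5: search space = 64113 -> 32056
  Step 6: search space = 32056 -> 16028
  Step 7: search space = 16028 -> 8014
  Step 8: search space = 8014 -> 4007
  Step 9: search space = 4007 -> 2003
  Step 10: search space = 2003 -> 1001
  Step 11: search space = 1001 -> 500
  Step 12: search space = 500 -> 250
  Step 13: search space = 250 -> 125
  Step 14: search space = 125 -> 62
  Step 15: search space = 62 -> 31
  Step 16: search space = 31 -> 15
  Step 17: search space = 15 -> 7
  Step 18: search space = 7 -> 3
  Step 19: search space = 3 -> 1
  Step 20: search space = 1 (final check)
Maximum comparisons = floor(log2(1025815)) + 1 = 19 + 1 = 20


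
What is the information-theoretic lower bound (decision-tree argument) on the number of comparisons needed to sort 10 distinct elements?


A binary decision tree of height h has at most 2^h leaves and needs at least n! of them, so h >= ceil(log2(n!)).
Compute 10! as a running product:
  x2 = 2, x3 = 6, x4 = 24, x5 = 120
  x6 = 720, x7 = 5040, x8 = 40320, x9 = 362880
  x10 = 3628800
10! = 3628800
Bracket between powers of 2:
  2^21 = 2097152 < 3628800 <= 4194304 = 2^22
So ceil(log2(10!)) = 22


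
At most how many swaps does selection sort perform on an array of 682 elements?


Each of the 681 passes places one element in its final position.
Pass 1: swap minimum into position 0
Pass 2: swap minimum of remaining into position 1
...
Pass 681: last two elements, one swap
Maximum swaps = 682 - 1 = 681


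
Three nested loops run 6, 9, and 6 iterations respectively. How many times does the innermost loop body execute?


Loop 1 (outermost): 6 iterations
Loop 2 (middle): 9 iterations per outer
Loop 3 (innermost): 6 iterations per middle
Total = 6 * 9 * 6 = 324


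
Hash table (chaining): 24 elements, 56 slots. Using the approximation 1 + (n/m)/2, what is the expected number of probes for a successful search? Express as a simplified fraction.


Computing expected probes:
alpha = 24/56
= 1 + alpha/2
= 1 + 24/(2*56)
= (2*56 + 24) / (2*56)
= 136/112 = 17/14


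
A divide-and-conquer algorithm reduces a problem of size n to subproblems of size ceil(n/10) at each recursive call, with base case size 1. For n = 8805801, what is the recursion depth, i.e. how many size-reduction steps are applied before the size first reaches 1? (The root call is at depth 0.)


Each step divides the size by 10 (rounding up); after k steps the size is ceil(n/10^k), which equals 1 exactly when 10^k >= n.
So the depth is the smallest k with 10^k >= 8805801, i.e. ceil(log_10(8805801)).
10^6 = 1000000 < 8805801 <= 10000000 = 10^7
Recursion depth = 7


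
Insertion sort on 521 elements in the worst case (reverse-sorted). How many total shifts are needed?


In the worst case (reverse-sorted), each element shifts past all previous:
  Element 1: 1 shifts
  Element 2: 2 shifts
  Element 3: 3 shifts
  Element 4: 4 shifts
  Element 5: 5 shifts
  ...
  Element 520: 520 shifts
Total = 1 + 2 + ... + 520
= 521*(521-1)/2 = 135460


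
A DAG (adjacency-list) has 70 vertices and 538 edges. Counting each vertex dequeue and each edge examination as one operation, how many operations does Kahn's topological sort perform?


V = 70 (vertex processing)
E = 538 (edge processing)
V + E = 70 + 538 = 608


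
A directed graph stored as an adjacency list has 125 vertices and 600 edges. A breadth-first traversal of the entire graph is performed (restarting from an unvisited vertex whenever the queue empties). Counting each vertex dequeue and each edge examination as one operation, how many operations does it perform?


A full BFS traversal dequeues each vertex once and examines each edge once.
Vertex visits: 125
Edge visits: 600
V + E = 125 + 600 = 725


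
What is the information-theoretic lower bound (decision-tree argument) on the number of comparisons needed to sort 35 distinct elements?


A binary decision tree of height h has at most 2^h leaves and needs at least n! of them, so h >= ceil(log2(n!)).
35! is far too large to multiply out, so use Stirling's series:
  ln(n!) ~ n ln n - n + (1/2) ln(2 pi n) + 1/(12n)  (error below 1/(360 n^3), negligible here)
  ln(35) = 3.5553481
  n ln n = 35 * 3.5553481 = 124.4372
  (1/2) ln(2 pi * 35) = (1/2) ln(219.9115) = 2.6966
  1/(12*35) = 0.0024
  ln(35!) ~ 124.4372 - 35 + 2.6966 + 0.0024 = 92.1362
Convert to base 2: log2(35!) = 92.1362 / ln 2 = 92.1362 / 0.69314718 = 132.9244
ceil(132.9244) = 133


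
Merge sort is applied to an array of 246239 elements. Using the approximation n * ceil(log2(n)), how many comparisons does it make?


Merge sort divides the array into halves recursively.
Number of levels = ceil(log2(246239)) = 18
At each level, approximately n = 246239 comparisons are needed for merging.
Total comparisons ~ n * ceil(log2(n)) = 246239 * 18 = 4432302


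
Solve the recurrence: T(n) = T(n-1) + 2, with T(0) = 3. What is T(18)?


Unrolling the recurrence:
T(18) = T(17) + 2
       = T(16) + 2 + 2
       = T(15) + 2*3
       ...
       = T(0) + 2*18
       = 3 + 36 = 39


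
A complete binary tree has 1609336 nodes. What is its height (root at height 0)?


In a complete binary tree, level k holds nodes 2^k .. 2^(k+1)-1 (1-indexed).
Height = floor(log2(n)) = floor(log2(1609336)) = 20
Check: 2^20 = 1048576 <= 1609336 < 2097152 = 2^21


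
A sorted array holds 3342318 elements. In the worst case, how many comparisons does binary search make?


Halving sequence: 3342318 -> 1671159 -> 835579 -> 417789 -> 208894 -> 104447 -> 52223 -> 26111 -> 13055 -> 6527 -> 3263 -> 1631 -> 815 -> 407 -> 203 -> 101 -> 50 -> 25 -> 12 -> 6 -> 3 -> 1
Number of halvings = 21
Max comparisons = 21 + 1 = 22


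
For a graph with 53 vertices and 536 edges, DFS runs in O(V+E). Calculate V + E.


A full DFS traversal visits each vertex once and examines each edge once.
V = 53
E = 536
Sum = 53 + 536 = 589


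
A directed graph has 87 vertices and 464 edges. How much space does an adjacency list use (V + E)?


Adjacency list: one list head per vertex + one entry per edge
Vertex heads: 87
Edge entries: 464
Total = 87 + 464 = 551


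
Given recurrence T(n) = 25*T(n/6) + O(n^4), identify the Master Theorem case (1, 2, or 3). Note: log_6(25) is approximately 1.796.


Master Theorem parameters: a=25, b=6, c=4
log_b(a) = 1.796
Compare b^c with a: 6^4 = 1296 > 25, so c > log_b(a).
Comparing c=4 vs log_b(a)=1.796:
4 > 1.796 => Case 3
Result: T(n) = O(n^4)
Master Theorem case = 3


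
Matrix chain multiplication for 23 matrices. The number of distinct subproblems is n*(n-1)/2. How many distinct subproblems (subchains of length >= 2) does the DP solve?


Subproblems are indexed by (i, j) where i < j.
Number of such pairs = n*(n-1)/2
= 23 * 22 / 2
= 253


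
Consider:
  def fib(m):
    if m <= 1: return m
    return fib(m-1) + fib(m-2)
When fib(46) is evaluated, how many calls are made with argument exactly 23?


Let N(m) = number of times fib(m) is called while evaluating fib(46).
N(46) = 1 (the initial call).
N(45) = 1 (only fib(46) calls it).
For 1 <= m <= 44: fib(m) is called by fib(m+1) and fib(m+2), so
  N(m) = N(m+1) + N(m+2).
fib(0) is called only by fib(2), so N(0) = N(2).
Walk down from m=46:
  N(46)=1, N(45)=1, N(44)=2, N(43)=3, N(42)=5, N(41)=8, N(40)=13, N(39)=21, N(38)=34, N(37)=55, N(36)=89, N(35)=144, N(34)=233, N(33)=377, N(32)=610, N(31)=987, N(30)=1597, N(29)=2584, N(28)=4181, N(27)=6765, N(26)=10946, N(25)=17711, N(24)=28657, N(23)=46368
N(23) = 46368


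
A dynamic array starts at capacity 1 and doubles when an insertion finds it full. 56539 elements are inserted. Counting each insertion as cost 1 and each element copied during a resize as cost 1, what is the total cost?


n = 56539
Insertion costs: 56539
Resizes copy 1, 2, 4, ... up to the largest power of 2 that is <= n-1 = 56538, i.e. 32768.
Copy costs = 1 + 2 + 4 + 8 + 16 + 32 + 64 + 128 + 256 + 512 + 1024 + 2048 + 4096 + 8192 + 16384 + 32768 = 65535
Total = 56539 + 65535 = 122074


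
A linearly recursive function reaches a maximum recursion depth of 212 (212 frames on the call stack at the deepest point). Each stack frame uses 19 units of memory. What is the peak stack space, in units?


Maximum recursion depth = 212 frames
Memory per frame = 19 units
Total stack space = depth * frame_size
= 212 * 19 = 4028


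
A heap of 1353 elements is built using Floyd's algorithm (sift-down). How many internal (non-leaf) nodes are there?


Leaf nodes occupy roughly half the array.
Sift-down is called for each internal node, starting from the last one.
Internal nodes = floor(n/2) = floor(1353/2) = 676


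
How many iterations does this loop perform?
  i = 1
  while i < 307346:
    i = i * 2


The loop variable doubles each iteration:
i = 1 -> 2 -> 4 -> 8 -> 16 -> 32 -> 64 -> 128 -> 256 -> 512 -> 1024 -> 2048 -> 4096 -> 8192 -> 16384 -> 32768 -> 65536 -> 131072 -> 262144 -> 524288 (stop, 524288 >= 307346)
Number of doublings = ceil(log2(307346)) = 19


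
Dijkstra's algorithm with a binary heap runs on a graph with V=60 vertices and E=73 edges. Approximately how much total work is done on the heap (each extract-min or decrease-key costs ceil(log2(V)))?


Dijkstra with a binary heap: each vertex is extracted once, each edge may relax once.
Each heap operation costs O(log V).
V + E = 60 + 73 = 133
ceil(log2(60)) = 6 (since 2^5 = 32 < 60 <= 64 = 2^6)
Total heap work = (V+E) * ceil(log2(V)) = 133 * 6 = 798


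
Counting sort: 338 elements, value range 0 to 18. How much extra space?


n = 338 (output array)
k = 19 (count array for 19 distinct values)
Extra space = 338 + 19 = 357


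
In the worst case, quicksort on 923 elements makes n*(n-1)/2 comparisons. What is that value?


Sum of comparisons per partition:
922 + 921 + ... + 1 + 0
= 923 * (923 - 1) / 2
= 923 * 922 / 2
= 425503


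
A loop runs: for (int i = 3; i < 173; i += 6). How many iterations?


Loop starts at i = 3, increments by 6, stops when i >= 173.
Number of iterations = ceil((173 - 3) / 6)
= ceil(170 / 6)
= 29


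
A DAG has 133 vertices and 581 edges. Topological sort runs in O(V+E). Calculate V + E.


V = 133 (vertex processing)
E = 581 (edge processing)
V + E = 133 + 581 = 714


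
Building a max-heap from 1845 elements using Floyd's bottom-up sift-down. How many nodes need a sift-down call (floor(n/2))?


In a heap of 1845 elements (0-indexed array):
  Last element index: 1844
  Parent of last element: floor((1844 - 1) / 2) = 921
  Internal nodes: indices 0 to 921
  Count = floor(1845/2) = 922


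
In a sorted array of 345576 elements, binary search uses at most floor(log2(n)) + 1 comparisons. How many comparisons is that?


Halving sequence: 345576 -> 172788 -> 86394 -> 43197 -> 21598 -> 10799 -> 5399 -> 2699 -> 1349 -> 674 -> 337 -> 168 -> 84 -> 42 -> 21 -> 10 -> 5 -> 2 -> 1
Number of halvings = 18
Max comparisons = 18 + 1 = 19


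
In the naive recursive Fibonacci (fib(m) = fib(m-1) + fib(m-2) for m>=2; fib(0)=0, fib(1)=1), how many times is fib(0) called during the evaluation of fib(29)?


Let N(m) = number of times fib(m) is called while evaluating fib(29).
N(29) = 1 (the initial call).
N(28) = 1 (only fib(29) calls it).
For 1 <= m <= 27: fib(m) is called by fib(m+1) and fib(m+2), so
  N(m) = N(m+1) + N(m+2).
fib(0) is called only by fib(2), so N(0) = N(2).
Walk down from m=29:
  N(29)=1, N(28)=1, N(27)=2, N(26)=3, N(25)=5, N(24)=8, N(23)=13, N(22)=21, N(21)=34, N(20)=55, N(19)=89, N(18)=144, N(17)=233, N(16)=377, N(15)=610, N(14)=987, N(13)=1597, N(12)=2584, N(11)=4181, N(10)=6765, N(9)=10946, N(8)=17711, N(7)=28657, N(6)=46368, N(5)=75025, N(4)=121393, N(3)=196418, N(2)=317811, N(1)=514229, N(0)=N(2)=317811
N(0) = 317811


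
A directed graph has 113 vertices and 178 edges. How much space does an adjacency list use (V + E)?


Adjacency list: one list head per vertex + one entry per edge
Vertex heads: 113
Edge entries: 178
Total = 113 + 178 = 291


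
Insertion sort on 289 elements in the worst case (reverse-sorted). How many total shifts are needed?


In the worst case (reverse-sorted), each element shifts past all previous:
  Element 1: 1 shifts
  Element 2: 2 shifts
  Element 3: 3 shifts
  Element 4: 4 shifts
  Element 5: 5 shifts
  ...
  Element 288: 288 shifts
Total = 1 + 2 + ... + 288
= 289*(289-1)/2 = 41616


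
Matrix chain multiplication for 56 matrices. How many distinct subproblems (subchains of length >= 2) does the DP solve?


Subproblems are indexed by (i, j) where i < j.
Number of such pairs = n*(n-1)/2
= 56 * 55 / 2
= 1540


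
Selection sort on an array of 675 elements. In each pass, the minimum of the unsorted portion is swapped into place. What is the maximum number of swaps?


Selection sort performs one swap per pass:
  Pass 1: find min in positions 0 to 674, swap with position 0
  Pass 2: find min in positions 1 to 674, swap with position 1
  Pass 3: find min in positions 2 to 674, swap with position 2
  Pass 4: find min in positions 3 to 674, swap with position 3
  Pass 5: find min in positions 4 to 674, swap with position 4
  ... (669 more passes)
Total passes (and swaps) = n - 1 = 675 - 1 = 674


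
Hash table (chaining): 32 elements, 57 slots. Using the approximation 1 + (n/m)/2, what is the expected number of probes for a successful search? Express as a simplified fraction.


Computing expected probes:
alpha = 32/57
= 1 + alpha/2
= 1 + 32/(2*57)
= (2*57 + 32) / (2*57)
= 146/114 = 73/57


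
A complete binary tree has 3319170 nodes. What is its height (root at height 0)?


In a complete binary tree, level k holds nodes 2^k .. 2^(k+1)-1 (1-indexed).
Height = floor(log2(n)) = floor(log2(3319170)) = 21
Check: 2^21 = 2097152 <= 3319170 < 4194304 = 2^22


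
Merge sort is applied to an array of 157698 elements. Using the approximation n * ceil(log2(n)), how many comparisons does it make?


Merge sort divides the array into halves recursively.
Number of levels = ceil(log2(157698)) = 18
At each level, approximately n = 157698 comparisons are needed for merging.
Total comparisons ~ n * ceil(log2(n)) = 157698 * 18 = 2838564


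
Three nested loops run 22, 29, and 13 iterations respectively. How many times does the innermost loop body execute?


Loop 1 (outermost): 22 iterations
Loop 2 (middle): 29 iterations per outer
Loop 3 (innermost): 13 iterations per middle
Total = 22 * 29 * 13 = 8294


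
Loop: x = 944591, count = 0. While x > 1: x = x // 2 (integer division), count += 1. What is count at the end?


The variable x halves each step:
x = 944591 -> 472295 -> 236147 -> 118073 -> 59036 -> 29518 -> 14759 -> 7379 -> 3689 -> 1844 -> 922 -> 461 -> 230 -> 115 -> 57 -> 28 -> 14 -> 7 -> 3 -> 1
Number of halvings = floor(log2(944591)) = 19


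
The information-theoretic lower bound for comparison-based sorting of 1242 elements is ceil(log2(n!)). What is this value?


A binary decision tree of height h has at most 2^h leaves and needs at least n! of them, so h >= ceil(log2(n!)).
1242! is far too large to multiply out, so use Stirling's series:
  ln(n!) ~ n ln n - n + (1/2) ln(2 pi n) + 1/(12n)  (error below 1/(360 n^3), negligible here)
  ln(1242) = 7.1244783
  n ln n = 1242 * 7.1244783 = 8848.6020
  (1/2) ln(2 pi * 1242) = (1/2) ln(7803.7162) = 4.4812
  1/(12*1242) = 0.0001
  ln(1242!) ~ 8848.6020 - 1242 + 4.4812 + 0.0001 = 7611.0833
Convert to base 2: log2(1242!) = 7611.0833 / ln 2 = 7611.0833 / 0.69314718 = 10980.4721
ceil(10980.4721) = 10981


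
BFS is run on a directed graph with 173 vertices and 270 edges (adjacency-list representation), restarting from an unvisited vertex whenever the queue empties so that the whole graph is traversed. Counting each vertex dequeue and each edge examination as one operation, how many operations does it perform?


A full BFS traversal dequeues each vertex exactly once and examines each directed edge exactly once.
V = 173 (vertex processing cost)
E = 270 (edge examination cost)
Total operations proportional to V + E = 173 + 270 = 443


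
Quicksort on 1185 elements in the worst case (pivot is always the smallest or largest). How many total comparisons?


In the worst case, each partition step picks the worst pivot:
  Partition 1: 1184 comparisons (n-1 elements to compare)
  Partition 2: 1183 comparisons
  Partition 3: 1182 comparisons
  Partition 4: 1181 comparisons
  Partition 5: 1180 comparisons
  ...
  Last partition: 0 comparisons
Total = (n-1) + (n-2) + ... + 1 + 0 = n*(n-1)/2
= 1185*1184/2 = 701520


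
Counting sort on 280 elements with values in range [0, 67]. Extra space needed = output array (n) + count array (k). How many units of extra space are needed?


Output array size: 280 (to store sorted result)
Count array size: 68 (one slot per possible value, range 0 to 67)
Total extra space = 280 + 68 = 348


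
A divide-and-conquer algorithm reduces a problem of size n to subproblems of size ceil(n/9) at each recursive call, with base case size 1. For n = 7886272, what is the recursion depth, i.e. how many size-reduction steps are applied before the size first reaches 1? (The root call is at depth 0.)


Each step divides the size by 9 (rounding up); after k steps the size is ceil(n/9^k), which equals 1 exactly when 9^k >= n.
So the depth is the smallest k with 9^k >= 7886272, i.e. ceil(log_9(7886272)).
9^7 = 4782969 < 7886272 <= 43046721 = 9^8
Recursion depth = 8


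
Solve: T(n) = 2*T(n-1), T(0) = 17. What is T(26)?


Unrolling:
T(26) = 2*T(25) = 2^2*T(24) = ... = 2^26*T(0)
= 2^26 * 17
= 67108864 * 17 = 1140850688


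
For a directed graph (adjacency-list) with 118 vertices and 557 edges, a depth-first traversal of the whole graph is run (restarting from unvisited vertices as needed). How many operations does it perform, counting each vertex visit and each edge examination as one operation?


A full DFS traversal visits each vertex once and examines each edge once.
V = 118
E = 557
Sum = 118 + 557 = 675


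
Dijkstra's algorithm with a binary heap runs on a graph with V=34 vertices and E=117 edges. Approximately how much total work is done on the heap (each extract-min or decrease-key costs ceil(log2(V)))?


Dijkstra with a binary heap: each vertex is extracted once, each edge may relax once.
Each heap operation costs O(log V).
V + E = 34 + 117 = 151
ceil(log2(34)) = 6 (since 2^5 = 32 < 34 <= 64 = 2^6)
Total heap work = (V+E) * ceil(log2(V)) = 151 * 6 = 906


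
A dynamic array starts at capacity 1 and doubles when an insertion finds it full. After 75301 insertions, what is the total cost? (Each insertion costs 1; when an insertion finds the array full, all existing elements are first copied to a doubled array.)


Insertion cost: 75301 (one per element)
Resizes occur just before inserting elements 2, 3, 5, 9, ...
Elements copied at each resize: 1 + 2 + 4 + 8 + 16 + 32 + 64 + 128 + 256 + 512 + 1024 + 2048 + 4096 + 8192 + 16384 + 32768 + 65536
Sum of copies = 131071 (geometric series: 2^k - 1)
Total = 75301 + 131071 = 206372


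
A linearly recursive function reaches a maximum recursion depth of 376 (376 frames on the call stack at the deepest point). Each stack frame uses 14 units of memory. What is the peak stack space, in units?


Maximum recursion depth = 376 frames
Memory per frame = 14 units
Total stack space = depth * frame_size
= 376 * 14 = 5264


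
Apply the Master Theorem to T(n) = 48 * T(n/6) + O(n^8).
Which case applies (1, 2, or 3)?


The Master Theorem: T(n) = a*T(n/b) + O(n^c)
  a = 48, b = 6, c = 8
log_b(a) = log_6(48) ~ 2.161
Compare b^c with a: 6^8 = 1679616 > 48, so c > log_b(a).
Since c > log_b(a), Case 3 applies.
T(n) = O(n^8)
Master Theorem case = 3


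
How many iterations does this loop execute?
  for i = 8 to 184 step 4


The loop variable i takes values starting at 8 and increments by 4 each iteration.
Sequence: i = 8, 12, 16, 20, 24, 28, 32, 36, 40, ...
The upper bound 184 is inclusive, so the count is floor((last - first) / step) + 1:
floor((184 - 8) / 4) + 1 = floor(176/4) + 1 = 44 + 1 = 45


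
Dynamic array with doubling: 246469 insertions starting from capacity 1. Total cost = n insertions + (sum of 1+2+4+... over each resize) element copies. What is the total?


n = 246469
Insertion costs: 246469
Resizes copy 1, 2, 4, ... up to the largest power of 2 that is <= n-1 = 246468, i.e. 131072.
Copy costs = 1 + 2 + 4 + 8 + 16 + 32 + 64 + 128 + 256 + 512 + 1024 + 2048 + 4096 + 8192 + 16384 + 32768 + 65536 + 131072 = 262143
Total = 246469 + 262143 = 508612


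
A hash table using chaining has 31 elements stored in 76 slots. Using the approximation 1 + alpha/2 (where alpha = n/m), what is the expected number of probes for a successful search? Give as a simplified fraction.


Load factor alpha = n/m = 31/76
Expected probes = 1 + alpha/2 = 1 + 31/(2*76)
= 1 + 31/152
= 152/152 + 31/152
= 183/152


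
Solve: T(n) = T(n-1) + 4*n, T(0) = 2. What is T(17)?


Expanding the recurrence:
T(17) = T(16) + 4*17
       = T(15) + 4*16 + 4*17
       ...
       = T(0) + 4*(1 + 2 + ... + 17)
       = 2 + 4 * 17*18/2
       = 2 + 4 * 153
       = 2 + 612 = 614


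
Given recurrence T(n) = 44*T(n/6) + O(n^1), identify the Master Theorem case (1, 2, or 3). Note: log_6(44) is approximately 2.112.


Master Theorem parameters: a=44, b=6, c=1
log_b(a) = 2.112
Compare b^c with a: 6^1 = 6 < 44, so c < log_b(a).
Comparing c=1 vs log_b(a)=2.112:
1 < 2.112 => Case 1
Result: T(n) = O(n^(log_6 44)) ~ O(n^2.112)
Master Theorem case = 1


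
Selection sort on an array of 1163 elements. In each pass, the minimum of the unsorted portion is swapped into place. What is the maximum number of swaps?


Selection sort performs one swap per pass:
  Pass 1: find min in positions 0 to 1162, swap with position 0
  Pass 2: find min in positions 1 to 1162, swap with position 1
  Pass 3: find min in positions 2 to 1162, swap with position 2
  Pass 4: find min in positions 3 to 1162, swap with position 3
  Pass 5: find min in positions 4 to 1162, swap with position 4
  ... (1157 more passes)
Total passes (and swaps) = n - 1 = 1163 - 1 = 1162


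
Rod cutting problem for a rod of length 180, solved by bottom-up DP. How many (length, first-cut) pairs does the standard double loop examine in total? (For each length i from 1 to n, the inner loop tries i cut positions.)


For each subproblem length i = 1..180, the inner loop considers i possible first cuts.
Total = 1 + 2 + ... + 180
= 180*(180+1)/2
= 180*181/2 = 16290


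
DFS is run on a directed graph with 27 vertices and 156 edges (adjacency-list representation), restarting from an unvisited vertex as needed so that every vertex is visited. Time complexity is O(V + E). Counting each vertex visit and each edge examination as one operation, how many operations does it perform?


A full DFS traversal processes each vertex exactly once (push/pop on stack).
Each directed edge is examined once.
V = 27, E = 156
V + E = 183


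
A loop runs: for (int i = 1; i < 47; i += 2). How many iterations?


Loop starts at i = 1, increments by 2, stops when i >= 47.
Number of iterations = ceil((47 - 1) / 2)
= ceil(46 / 2)
= 23


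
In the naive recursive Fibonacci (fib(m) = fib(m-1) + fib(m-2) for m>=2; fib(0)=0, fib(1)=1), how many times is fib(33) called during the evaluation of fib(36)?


Let N(m) = number of times fib(m) is called while evaluating fib(36).
N(36) = 1 (the initial call).
N(35) = 1 (only fib(36) calls it).
For 1 <= m <= 34: fib(m) is called by fib(m+1) and fib(m+2), so
  N(m) = N(m+1) + N(m+2).
fib(0) is called only by fib(2), so N(0) = N(2).
Walk down from m=36:
  N(36)=1, N(35)=1, N(34)=2, N(33)=3
N(33) = 3


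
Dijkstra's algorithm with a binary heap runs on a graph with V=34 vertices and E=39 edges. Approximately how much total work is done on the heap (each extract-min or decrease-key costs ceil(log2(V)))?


Dijkstra with a binary heap: each vertex is extracted once, each edge may relax once.
Each heap operation costs O(log V).
V + E = 34 + 39 = 73
ceil(log2(34)) = 6 (since 2^5 = 32 < 34 <= 64 = 2^6)
Total heap work = (V+E) * ceil(log2(V)) = 73 * 6 = 438


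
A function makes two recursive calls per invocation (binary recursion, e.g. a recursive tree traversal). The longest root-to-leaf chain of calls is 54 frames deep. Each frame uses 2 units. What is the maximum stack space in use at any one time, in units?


Binary recursion: the two calls run one after the other, so only one root-to-leaf chain of frames is on the stack at a time.
Maximum depth (longest chain) = 54 frames
Each frame = 2 units
Max stack space = 54 * 2 = 108


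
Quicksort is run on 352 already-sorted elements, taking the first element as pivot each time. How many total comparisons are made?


Sum of comparisons per partition:
351 + 350 + ... + 1 + 0
= 352 * (352 - 1) / 2
= 352 * 351 / 2
= 61776


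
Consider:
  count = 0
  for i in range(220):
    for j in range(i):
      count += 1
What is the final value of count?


For each i, the inner loop runs i times:
  i=0: inner runs 0 times
  i=1: inner runs 1 time
  i=2: inner runs 2 times
  i=3: inner runs 3 times
  i=4: inner runs 4 times
  i=5: inner runs 5 times
  i=6: inner runs 6 times
  i=7: inner runs 7 times
  ...
Total = 0 + 1 + 2 + ... + 219 = 220*(220-1)/2 = 24090


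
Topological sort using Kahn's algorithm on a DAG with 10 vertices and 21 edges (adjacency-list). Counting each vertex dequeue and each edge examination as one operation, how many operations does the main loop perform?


Kahn's algorithm:
  1. Compute in-degrees: O(V + E)
  2. Process queue: each vertex dequeued once (O(V))
     each edge examined once (O(E))
Total = V + E = 10 + 21 = 31


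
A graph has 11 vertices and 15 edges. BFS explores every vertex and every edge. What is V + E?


A full BFS traversal dequeues each vertex once and examines each edge once.
Vertex visits: 11
Edge visits: 15
V + E = 11 + 15 = 26


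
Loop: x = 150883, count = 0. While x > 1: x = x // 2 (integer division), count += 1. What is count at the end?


The variable x halves each step:
x = 150883 -> 75441 -> 37720 -> 18860 -> 9430 -> 4715 -> 2357 -> 1178 -> 589 -> 294 -> 147 -> 73 -> 36 -> 18 -> 9 -> 4 -> 2 -> 1
Number of halvings = floor(log2(150883)) = 17


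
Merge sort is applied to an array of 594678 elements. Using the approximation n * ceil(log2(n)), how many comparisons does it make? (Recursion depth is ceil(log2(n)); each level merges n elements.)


Merge sort divides the array into halves recursively.
Number of levels = ceil(log2(594678)) = 20
At each level, approximately n = 594678 comparisons are needed for merging.
Total comparisons ~ n * ceil(log2(n)) = 594678 * 20 = 11893560


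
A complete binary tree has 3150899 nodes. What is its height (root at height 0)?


In a complete binary tree, level k holds nodes 2^k .. 2^(k+1)-1 (1-indexed).
Height = floor(log2(n)) = floor(log2(3150899)) = 21
Check: 2^21 = 2097152 <= 3150899 < 4194304 = 2^22


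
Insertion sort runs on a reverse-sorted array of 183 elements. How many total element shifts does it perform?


Sum of shifts = 1 + 2 + 3 + ... + 182
= 183 * 182 / 2
= 33306 / 2
= 16653


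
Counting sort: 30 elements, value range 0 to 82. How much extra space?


n = 30 (output array)
k = 83 (count array for 83 distinct values)
Extra space = 30 + 83 = 113


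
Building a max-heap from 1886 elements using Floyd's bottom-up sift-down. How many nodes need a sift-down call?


In a heap of 1886 elements (0-indexed array):
  Last element index: 1885
  Parent of last element: floor((1885 - 1) / 2) = 942
  Internal nodes: indices 0 to 942
  Count = floor(1886/2) = 943


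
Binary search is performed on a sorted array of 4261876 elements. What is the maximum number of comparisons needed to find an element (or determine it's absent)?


Binary search halves the search space each comparison:
  Step 1: search space = 4261876 -> 2130938
  Step 2: search space = 2130938 -> 1065469
  Step 3: search space = 1065469 -> 532734
  Step 4: search space = 532734 -> 266367
  Step 5: search space = 266367 -> 133183
  Step 6: search space = 133183 -> 66591
  Step 7: search space = 66591 -> 33295
  Step 8: search space = 33295 -> 16647
  Step 9: search space = 16647 -> 8323
  Step 10: search space = 8323 -> 4161
  Step 11: search space = 4161 -> 2080
  Step 12: search space = 2080 -> 1040
  Step 13: search space = 1040 -> 520
  Step 14: search space = 520 -> 260
  Step 15: search space = 260 -> 130
  Step 16: search space = 130 -> 65
  Step 17: search space = 65 -> 32
  Step 18: search space = 32 -> 16
  Step 19: search space = 16 -> 8
  Step 20: search space = 8 -> 4
  Step 21: search space = 4 -> 2
  Step 22: search space = 2 -> 1
  Step 23: search space = 1 (final check)
Maximum comparisons = floor(log2(4261876)) + 1 = 22 + 1 = 23


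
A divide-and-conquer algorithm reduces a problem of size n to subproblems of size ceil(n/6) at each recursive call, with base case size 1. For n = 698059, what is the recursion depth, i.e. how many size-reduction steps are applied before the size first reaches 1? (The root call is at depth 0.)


Each step divides the size by 6 (rounding up); after k steps the size is ceil(n/6^k), which equals 1 exactly when 6^k >= n.
So the depth is the smallest k with 6^k >= 698059, i.e. ceil(log_6(698059)).
6^7 = 279936 < 698059 <= 1679616 = 6^8
Recursion depth = 8
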